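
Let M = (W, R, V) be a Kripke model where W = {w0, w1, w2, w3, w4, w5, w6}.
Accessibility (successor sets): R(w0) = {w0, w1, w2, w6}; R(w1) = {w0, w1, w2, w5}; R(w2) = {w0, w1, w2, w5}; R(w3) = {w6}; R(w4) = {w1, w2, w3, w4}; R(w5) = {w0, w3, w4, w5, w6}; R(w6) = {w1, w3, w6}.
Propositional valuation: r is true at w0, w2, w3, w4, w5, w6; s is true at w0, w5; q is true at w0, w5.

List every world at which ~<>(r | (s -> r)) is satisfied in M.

none

Let φ = ~<>(r | (s -> r)). Evaluate φ at each world:
  w0 (successors {w0, w1, w2, w6}): φ is false.
  w1 (successors {w0, w1, w2, w5}): φ is false.
  w2 (successors {w0, w1, w2, w5}): φ is false.
  w3 (successors {w6}): φ is false.
  w4 (successors {w1, w2, w3, w4}): φ is false.
  w5 (successors {w0, w3, w4, w5, w6}): φ is false.
  w6 (successors {w1, w3, w6}): φ is false.
For instance, at w0:
  At w0: <>(r | (s -> r)) is true, so ~<>(r | (s -> r)) is false.
    At w0: <>(r | (s -> r)) requires r | (s -> r) at some successor in {w0, w1, w2, w6}.
      r | (s -> r) holds at w0, so <>(r | (s -> r)) is true at w0.
Satisfying worlds: none.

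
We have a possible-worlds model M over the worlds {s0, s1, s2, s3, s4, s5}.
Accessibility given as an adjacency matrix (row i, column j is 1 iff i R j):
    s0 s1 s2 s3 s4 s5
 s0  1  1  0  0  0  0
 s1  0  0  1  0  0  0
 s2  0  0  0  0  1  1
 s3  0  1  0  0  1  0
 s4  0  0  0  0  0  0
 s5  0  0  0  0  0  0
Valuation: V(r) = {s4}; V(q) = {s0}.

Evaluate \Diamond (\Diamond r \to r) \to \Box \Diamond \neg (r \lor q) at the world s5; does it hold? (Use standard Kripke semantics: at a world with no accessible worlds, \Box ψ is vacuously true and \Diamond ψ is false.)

Recall that \Box ψ holds at a world iff ψ holds at every accessible world, and \Diamond ψ holds iff ψ holds at some accessible world.
At s5: \Diamond (\Diamond r \to r) is false, \Box \Diamond \neg (r \lor q) is true, so \Diamond (\Diamond r \to r) \to \Box \Diamond \neg (r \lor q) is true.
  At s5: no accessible worlds, so \Diamond (\Diamond r \to r) is false.
  At s5: no accessible worlds, so \Box \Diamond \neg (r \lor q) holds vacuously.

Yes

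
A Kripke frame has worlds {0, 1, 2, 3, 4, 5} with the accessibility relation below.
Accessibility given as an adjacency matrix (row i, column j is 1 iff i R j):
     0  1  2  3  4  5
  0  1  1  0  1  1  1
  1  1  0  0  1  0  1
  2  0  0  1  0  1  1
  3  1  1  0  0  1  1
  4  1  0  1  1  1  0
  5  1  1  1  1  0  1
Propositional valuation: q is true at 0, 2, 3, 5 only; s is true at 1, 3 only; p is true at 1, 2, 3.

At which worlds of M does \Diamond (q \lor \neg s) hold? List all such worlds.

0, 1, 2, 3, 4, 5

Recall that \Diamond ψ holds at a world iff ψ holds at some accessible world.
Let φ = \Diamond (q \lor \neg s). Evaluate φ at each world:
  0 (successors {0, 1, 3, 4, 5}): φ is true.
  1 (successors {0, 3, 5}): φ is true.
  2 (successors {2, 4, 5}): φ is true.
  3 (successors {0, 1, 4, 5}): φ is true.
  4 (successors {0, 2, 3, 4}): φ is true.
  5 (successors {0, 1, 2, 3, 5}): φ is true.
For instance, at 2:
  At 2: \Diamond (q \lor \neg s) requires q \lor \neg s at some successor in {2, 4, 5}.
    q \lor \neg s holds at 2, so \Diamond (q \lor \neg s) is true at 2.
Satisfying worlds: {0, 1, 2, 3, 4, 5}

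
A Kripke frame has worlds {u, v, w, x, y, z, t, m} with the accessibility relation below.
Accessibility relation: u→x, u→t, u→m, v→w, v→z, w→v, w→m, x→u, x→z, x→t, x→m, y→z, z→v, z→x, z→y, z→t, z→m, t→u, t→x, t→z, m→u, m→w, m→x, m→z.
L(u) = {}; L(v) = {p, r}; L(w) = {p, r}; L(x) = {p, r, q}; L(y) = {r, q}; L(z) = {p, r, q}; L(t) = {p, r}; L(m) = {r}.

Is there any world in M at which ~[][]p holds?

Yes

Recall that []ψ holds at a world iff ψ holds at every accessible world, and <>ψ holds iff ψ holds at some accessible world.
Let φ = ~[][]p. Evaluate φ at each world:
  u (successors {x, t, m}): φ is true.
  v (successors {w, z}): φ is true.
  w (successors {v, m}): φ is true.
  x (successors {u, z, t, m}): φ is true.
  y (successors {z}): φ is true.
  z (successors {v, x, y, t, m}): φ is true.
  t (successors {u, x, z}): φ is true.
  m (successors {u, w, x, z}): φ is true.
Detail at u (witness):
  At u: [][]p is false, so ~[][]p is true.
    At u: [][]p requires []p at every successor {x, t, m}.
      []p fails at x, so [][]p is false at u.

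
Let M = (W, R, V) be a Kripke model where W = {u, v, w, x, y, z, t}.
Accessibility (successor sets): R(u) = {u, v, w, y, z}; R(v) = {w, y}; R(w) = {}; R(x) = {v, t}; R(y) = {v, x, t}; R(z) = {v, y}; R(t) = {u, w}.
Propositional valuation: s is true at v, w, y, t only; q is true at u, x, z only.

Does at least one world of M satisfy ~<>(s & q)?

Yes

Let φ = ~<>(s & q). Evaluate φ at each world:
  u (successors {u, v, w, y, z}): φ is true.
  v (successors {w, y}): φ is true.
  w (successors ∅): φ is true.
  x (successors {v, t}): φ is true.
  y (successors {v, x, t}): φ is true.
  z (successors {v, y}): φ is true.
  t (successors {u, w}): φ is true.
Detail at u (witness):
  At u: <>(s & q) is false, so ~<>(s & q) is true.
    At u: <>(s & q) requires s & q at some successor in {u, v, w, y, z}.
      At u: s & q is false.
      At v: s & q is false.
      At w: s & q is false.
      At y: s & q is false.
      At z: s & q is false.
    So <>(s & q) is false at u.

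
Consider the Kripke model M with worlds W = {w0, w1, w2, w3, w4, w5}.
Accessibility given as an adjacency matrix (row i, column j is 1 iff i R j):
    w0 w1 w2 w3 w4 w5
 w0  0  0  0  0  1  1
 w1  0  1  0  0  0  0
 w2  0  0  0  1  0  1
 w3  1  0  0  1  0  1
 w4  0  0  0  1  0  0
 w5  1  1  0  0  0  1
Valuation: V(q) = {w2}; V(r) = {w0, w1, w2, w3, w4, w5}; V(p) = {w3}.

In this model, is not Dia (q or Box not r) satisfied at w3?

At w3: Dia (q or Box not r) is false, so not Dia (q or Box not r) is true.
  At w3: Dia (q or Box not r) requires q or Box not r at some successor in {w0, w3, w5}.
    At w0: q or Box not r is false.
    At w3: q or Box not r is false.
    At w5: q or Box not r is false.
  So Dia (q or Box not r) is false at w3.

Yes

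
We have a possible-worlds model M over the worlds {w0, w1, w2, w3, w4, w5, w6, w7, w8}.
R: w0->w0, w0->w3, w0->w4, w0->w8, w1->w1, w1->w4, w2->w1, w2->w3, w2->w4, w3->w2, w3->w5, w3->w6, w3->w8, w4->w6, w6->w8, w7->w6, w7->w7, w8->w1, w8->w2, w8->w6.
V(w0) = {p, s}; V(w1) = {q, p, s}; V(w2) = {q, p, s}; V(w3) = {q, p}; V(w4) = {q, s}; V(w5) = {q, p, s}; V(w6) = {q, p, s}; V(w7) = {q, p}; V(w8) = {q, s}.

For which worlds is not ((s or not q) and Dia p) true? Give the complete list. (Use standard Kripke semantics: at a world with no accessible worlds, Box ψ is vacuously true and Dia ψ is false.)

w3, w5, w6, w7

Let φ = not ((s or not q) and Dia p). Evaluate φ at each world:
  w0 (successors {w0, w3, w4, w8}): φ is false.
  w1 (successors {w1, w4}): φ is false.
  w2 (successors {w1, w3, w4}): φ is false.
  w3 (successors {w2, w5, w6, w8}): φ is true.
  w4 (successors {w6}): φ is false.
  w5 (successors ∅): φ is true.
  w6 (successors {w8}): φ is true.
  w7 (successors {w6, w7}): φ is true.
  w8 (successors {w1, w2, w6}): φ is false.
For instance, at w4:
  At w4: (s or not q) and Dia p is true, so not ((s or not q) and Dia p) is false.
    At w4: s or not q is true, Dia p is true, so (s or not q) and Dia p is true.
      At w4: Dia p requires p at some successor in {w6}.
        p holds at w6, so Dia p is true at w4.
Satisfying worlds: {w3, w5, w6, w7}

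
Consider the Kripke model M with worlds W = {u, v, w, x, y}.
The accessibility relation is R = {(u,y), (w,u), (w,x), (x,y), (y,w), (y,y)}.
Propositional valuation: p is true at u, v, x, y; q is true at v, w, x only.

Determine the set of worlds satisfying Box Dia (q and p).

v

Let φ = Box Dia (q and p). Evaluate φ at each world:
  u (successors {y}): φ is false.
  v (successors ∅): φ is true.
  w (successors {u, x}): φ is false.
  x (successors {y}): φ is false.
  y (successors {w, y}): φ is false.
For instance, at w:
  At w: Box Dia (q and p) requires Dia (q and p) at every successor {u, x}.
    Dia (q and p) fails at u, so Box Dia (q and p) is false at w.
      At u: Dia (q and p) requires q and p at some successor in {y}.
        At y: q and p is false.
      So Dia (q and p) is false at u.
Satisfying worlds: {v}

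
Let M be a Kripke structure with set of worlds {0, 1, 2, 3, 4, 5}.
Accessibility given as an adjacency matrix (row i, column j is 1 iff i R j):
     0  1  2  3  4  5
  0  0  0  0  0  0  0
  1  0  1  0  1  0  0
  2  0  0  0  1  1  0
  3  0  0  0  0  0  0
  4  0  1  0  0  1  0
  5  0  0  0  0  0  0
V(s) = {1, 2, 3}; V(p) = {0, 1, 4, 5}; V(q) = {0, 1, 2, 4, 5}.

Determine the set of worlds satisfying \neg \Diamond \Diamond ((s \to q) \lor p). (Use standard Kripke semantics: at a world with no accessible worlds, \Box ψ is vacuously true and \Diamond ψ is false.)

0, 3, 5

Recall that \Diamond ψ holds at a world iff ψ holds at some accessible world.
Let φ = \neg \Diamond \Diamond ((s \to q) \lor p). Evaluate φ at each world:
  0 (successors ∅): φ is true.
  1 (successors {1, 3}): φ is false.
  2 (successors {3, 4}): φ is false.
  3 (successors ∅): φ is true.
  4 (successors {1, 4}): φ is false.
  5 (successors ∅): φ is true.
For instance, at 1:
  At 1: \Diamond \Diamond ((s \to q) \lor p) is true, so \neg \Diamond \Diamond ((s \to q) \lor p) is false.
    At 1: \Diamond \Diamond ((s \to q) \lor p) requires \Diamond ((s \to q) \lor p) at some successor in {1, 3}.
      \Diamond ((s \to q) \lor p) holds at 1, so \Diamond \Diamond ((s \to q) \lor p) is true at 1.
Satisfying worlds: {0, 3, 5}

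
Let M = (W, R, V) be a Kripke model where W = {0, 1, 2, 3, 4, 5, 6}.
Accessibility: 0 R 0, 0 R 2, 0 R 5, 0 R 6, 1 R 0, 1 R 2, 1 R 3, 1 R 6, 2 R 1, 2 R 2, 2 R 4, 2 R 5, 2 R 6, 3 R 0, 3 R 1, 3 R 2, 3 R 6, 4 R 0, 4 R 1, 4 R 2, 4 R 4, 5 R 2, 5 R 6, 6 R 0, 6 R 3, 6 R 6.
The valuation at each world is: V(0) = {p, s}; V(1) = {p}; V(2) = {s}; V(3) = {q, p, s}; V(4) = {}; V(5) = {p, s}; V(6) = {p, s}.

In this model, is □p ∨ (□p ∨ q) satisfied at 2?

Recall that □ψ holds at a world iff ψ holds at every accessible world, and ◇ψ holds iff ψ holds at some accessible world.
At 2: □p is false, □p ∨ q is false, so □p ∨ (□p ∨ q) is false.
  At 2: □p requires p at every successor {1, 2, 4, 5, 6}.
    p fails at 2, so □p is false at 2.
  At 2: □p is false, q is false, so □p ∨ q is false.
    At 2: □p requires p at every successor {1, 2, 4, 5, 6}.
      p fails at 2, so □p is false at 2.

No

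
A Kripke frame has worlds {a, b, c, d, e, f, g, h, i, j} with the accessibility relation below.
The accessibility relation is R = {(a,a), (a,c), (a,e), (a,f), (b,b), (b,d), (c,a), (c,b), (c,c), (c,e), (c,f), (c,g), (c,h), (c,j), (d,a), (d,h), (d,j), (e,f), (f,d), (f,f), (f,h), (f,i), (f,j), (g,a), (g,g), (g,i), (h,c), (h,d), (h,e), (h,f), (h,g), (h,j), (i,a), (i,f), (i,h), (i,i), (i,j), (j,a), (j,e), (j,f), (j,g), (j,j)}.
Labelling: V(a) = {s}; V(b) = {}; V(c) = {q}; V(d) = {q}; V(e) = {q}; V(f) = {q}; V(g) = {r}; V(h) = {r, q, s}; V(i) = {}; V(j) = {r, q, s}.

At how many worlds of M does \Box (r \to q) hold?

6

Let φ = \Box (r \to q). Evaluate φ at each world:
  a (successors {a, c, e, f}): φ is true.
  b (successors {b, d}): φ is true.
  c (successors {a, b, c, e, f, g, h, j}): φ is false.
  d (successors {a, h, j}): φ is true.
  e (successors {f}): φ is true.
  f (successors {d, f, h, i, j}): φ is true.
  g (successors {a, g, i}): φ is false.
  h (successors {c, d, e, f, g, j}): φ is false.
  i (successors {a, f, h, i, j}): φ is true.
  j (successors {a, e, f, g, j}): φ is false.
For instance, at g:
  At g: \Box (r \to q) requires r \to q at every successor {a, g, i}.
    r \to q fails at g, so \Box (r \to q) is false at g.
Satisfying worlds: {a, b, d, e, f, i}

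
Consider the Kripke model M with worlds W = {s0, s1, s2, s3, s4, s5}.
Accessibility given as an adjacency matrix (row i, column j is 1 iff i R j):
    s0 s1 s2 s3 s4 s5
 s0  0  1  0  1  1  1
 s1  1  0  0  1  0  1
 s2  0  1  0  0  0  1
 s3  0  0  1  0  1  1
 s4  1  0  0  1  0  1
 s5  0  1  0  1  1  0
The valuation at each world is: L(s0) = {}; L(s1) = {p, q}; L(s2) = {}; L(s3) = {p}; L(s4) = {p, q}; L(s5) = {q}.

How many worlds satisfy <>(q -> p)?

6

Let φ = <>(q -> p). Evaluate φ at each world:
  s0 (successors {s1, s3, s4, s5}): φ is true.
  s1 (successors {s0, s3, s5}): φ is true.
  s2 (successors {s1, s5}): φ is true.
  s3 (successors {s2, s4, s5}): φ is true.
  s4 (successors {s0, s3, s5}): φ is true.
  s5 (successors {s1, s3, s4}): φ is true.
For instance, at s3:
  At s3: <>(q -> p) requires q -> p at some successor in {s2, s4, s5}.
    q -> p holds at s2, so <>(q -> p) is true at s3.
Satisfying worlds: {s0, s1, s2, s3, s4, s5}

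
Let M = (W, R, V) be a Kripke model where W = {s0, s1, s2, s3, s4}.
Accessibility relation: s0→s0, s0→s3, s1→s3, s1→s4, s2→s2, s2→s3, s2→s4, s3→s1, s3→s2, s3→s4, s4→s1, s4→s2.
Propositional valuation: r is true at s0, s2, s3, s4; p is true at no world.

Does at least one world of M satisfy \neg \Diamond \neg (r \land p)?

Let φ = \neg \Diamond \neg (r \land p). Evaluate φ at each world:
  s0 (successors {s0, s3}): φ is false.
  s1 (successors {s3, s4}): φ is false.
  s2 (successors {s2, s3, s4}): φ is false.
  s3 (successors {s1, s2, s4}): φ is false.
  s4 (successors {s1, s2}): φ is false.
For instance, at s0:
  At s0: \Diamond \neg (r \land p) is true, so \neg \Diamond \neg (r \land p) is false.
    At s0: \Diamond \neg (r \land p) requires \neg (r \land p) at some successor in {s0, s3}.
      \neg (r \land p) holds at s0, so \Diamond \neg (r \land p) is true at s0.

No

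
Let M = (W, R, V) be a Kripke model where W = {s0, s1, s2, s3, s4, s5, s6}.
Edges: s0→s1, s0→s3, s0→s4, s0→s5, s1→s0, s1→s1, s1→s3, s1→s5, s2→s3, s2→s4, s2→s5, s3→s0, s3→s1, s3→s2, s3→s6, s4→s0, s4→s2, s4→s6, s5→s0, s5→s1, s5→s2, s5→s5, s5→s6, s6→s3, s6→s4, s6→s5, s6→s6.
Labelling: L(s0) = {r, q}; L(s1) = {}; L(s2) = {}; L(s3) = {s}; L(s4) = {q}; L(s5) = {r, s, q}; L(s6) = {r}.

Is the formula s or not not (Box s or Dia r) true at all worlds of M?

Let φ = s or not not (Box s or Dia r). Evaluate φ at each world:
  s0 (successors {s1, s3, s4, s5}): φ is true.
  s1 (successors {s0, s1, s3, s5}): φ is true.
  s2 (successors {s3, s4, s5}): φ is true.
  s3 (successors {s0, s1, s2, s6}): φ is true.
  s4 (successors {s0, s2, s6}): φ is true.
  s5 (successors {s0, s1, s2, s5, s6}): φ is true.
  s6 (successors {s3, s4, s5, s6}): φ is true.
For instance, at s1:
  At s1: s is false, not not (Box s or Dia r) is true, so s or not not (Box s or Dia r) is true.
    At s1: not (Box s or Dia r) is false, so not not (Box s or Dia r) is true.
      At s1: Box s or Dia r is true, so not (Box s or Dia r) is false.

Yes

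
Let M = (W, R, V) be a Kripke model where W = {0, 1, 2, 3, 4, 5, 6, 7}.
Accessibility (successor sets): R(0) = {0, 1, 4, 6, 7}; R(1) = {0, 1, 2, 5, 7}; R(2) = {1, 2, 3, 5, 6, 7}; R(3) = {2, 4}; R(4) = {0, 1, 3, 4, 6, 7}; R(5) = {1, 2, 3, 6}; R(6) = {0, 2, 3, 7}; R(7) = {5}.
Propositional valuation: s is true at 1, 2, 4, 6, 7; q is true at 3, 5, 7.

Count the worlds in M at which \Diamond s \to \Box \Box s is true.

Let φ = \Diamond s \to \Box \Box s. Evaluate φ at each world:
  0 (successors {0, 1, 4, 6, 7}): φ is false.
  1 (successors {0, 1, 2, 5, 7}): φ is false.
  2 (successors {1, 2, 3, 5, 6, 7}): φ is false.
  3 (successors {2, 4}): φ is false.
  4 (successors {0, 1, 3, 4, 6, 7}): φ is false.
  5 (successors {1, 2, 3, 6}): φ is false.
  6 (successors {0, 2, 3, 7}): φ is false.
  7 (successors {5}): φ is true.
For instance, at 6:
  At 6: \Diamond s is true, \Box \Box s is false, so \Diamond s \to \Box \Box s is false.
    At 6: \Diamond s requires s at some successor in {0, 2, 3, 7}.
      s holds at 2, so \Diamond s is true at 6.
    At 6: \Box \Box s requires \Box s at every successor {0, 2, 3, 7}.
      \Box s fails at 0, so \Box \Box s is false at 6.
Satisfying worlds: {7}

1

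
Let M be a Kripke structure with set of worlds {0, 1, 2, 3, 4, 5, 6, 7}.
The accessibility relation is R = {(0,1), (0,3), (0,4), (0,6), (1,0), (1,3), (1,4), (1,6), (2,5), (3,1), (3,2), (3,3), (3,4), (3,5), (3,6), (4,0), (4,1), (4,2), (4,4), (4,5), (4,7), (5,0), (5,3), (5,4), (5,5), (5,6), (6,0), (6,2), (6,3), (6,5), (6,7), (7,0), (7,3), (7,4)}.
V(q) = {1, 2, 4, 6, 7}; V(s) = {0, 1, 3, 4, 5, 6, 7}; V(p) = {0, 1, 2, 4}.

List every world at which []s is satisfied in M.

Let φ = []s. Evaluate φ at each world:
  0 (successors {1, 3, 4, 6}): φ is true.
  1 (successors {0, 3, 4, 6}): φ is true.
  2 (successors {5}): φ is true.
  3 (successors {1, 2, 3, 4, 5, 6}): φ is false.
  4 (successors {0, 1, 2, 4, 5, 7}): φ is false.
  5 (successors {0, 3, 4, 5, 6}): φ is true.
  6 (successors {0, 2, 3, 5, 7}): φ is false.
  7 (successors {0, 3, 4}): φ is true.
For instance, at 6:
  At 6: []s requires s at every successor {0, 2, 3, 5, 7}.
    s fails at 2, so []s is false at 6.
Satisfying worlds: {0, 1, 2, 5, 7}

0, 1, 2, 5, 7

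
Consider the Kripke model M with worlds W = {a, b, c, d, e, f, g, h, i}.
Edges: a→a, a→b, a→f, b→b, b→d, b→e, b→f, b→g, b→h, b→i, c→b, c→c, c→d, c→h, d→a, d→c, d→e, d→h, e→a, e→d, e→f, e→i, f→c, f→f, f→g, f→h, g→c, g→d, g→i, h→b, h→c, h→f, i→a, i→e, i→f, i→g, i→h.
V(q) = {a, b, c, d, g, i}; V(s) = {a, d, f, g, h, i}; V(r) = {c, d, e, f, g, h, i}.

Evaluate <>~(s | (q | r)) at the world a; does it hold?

No

At a: <>~(s | (q | r)) requires ~(s | (q | r)) at some successor in {a, b, f}.
  At a: ~(s | (q | r)) is false.
  At b: ~(s | (q | r)) is false.
  At f: ~(s | (q | r)) is false.
So <>~(s | (q | r)) is false at a.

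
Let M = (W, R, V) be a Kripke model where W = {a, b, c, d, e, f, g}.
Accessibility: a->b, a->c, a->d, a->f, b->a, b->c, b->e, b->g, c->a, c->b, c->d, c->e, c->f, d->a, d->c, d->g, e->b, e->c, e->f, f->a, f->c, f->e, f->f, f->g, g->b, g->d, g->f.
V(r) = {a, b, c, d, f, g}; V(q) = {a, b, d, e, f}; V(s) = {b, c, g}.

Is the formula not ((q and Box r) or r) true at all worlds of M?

No

Recall that Box ψ holds at a world iff ψ holds at every accessible world, and Dia ψ holds iff ψ holds at some accessible world.
Let φ = not ((q and Box r) or r). Evaluate φ at each world:
  a (successors {b, c, d, f}): φ is false.
  b (successors {a, c, e, g}): φ is false.
  c (successors {a, b, d, e, f}): φ is false.
  d (successors {a, c, g}): φ is false.
  e (successors {b, c, f}): φ is false.
  f (successors {a, c, e, f, g}): φ is false.
  g (successors {b, d, f}): φ is false.
Detail at a (counterexample):
  At a: (q and Box r) or r is true, so not ((q and Box r) or r) is false.
    At a: q and Box r is true, r is true, so (q and Box r) or r is true.
      At a: q is true, Box r is true, so q and Box r is true.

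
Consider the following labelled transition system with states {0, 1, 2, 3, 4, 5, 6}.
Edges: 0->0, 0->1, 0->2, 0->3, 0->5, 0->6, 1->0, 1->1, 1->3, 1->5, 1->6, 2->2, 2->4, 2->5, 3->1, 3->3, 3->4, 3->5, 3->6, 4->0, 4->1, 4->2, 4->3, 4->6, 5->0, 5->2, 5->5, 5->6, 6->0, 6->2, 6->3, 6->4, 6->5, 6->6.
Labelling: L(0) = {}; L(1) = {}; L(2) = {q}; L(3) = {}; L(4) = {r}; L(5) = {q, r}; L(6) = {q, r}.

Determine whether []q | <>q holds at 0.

Recall that []ψ holds at a world iff ψ holds at every accessible world, and <>ψ holds iff ψ holds at some accessible world.
At 0: []q is false, <>q is true, so []q | <>q is true.
  At 0: []q requires q at every successor {0, 1, 2, 3, 5, 6}.
    q fails at 0, so []q is false at 0.
  At 0: <>q requires q at some successor in {0, 1, 2, 3, 5, 6}.
    q holds at 2, so <>q is true at 0.

Yes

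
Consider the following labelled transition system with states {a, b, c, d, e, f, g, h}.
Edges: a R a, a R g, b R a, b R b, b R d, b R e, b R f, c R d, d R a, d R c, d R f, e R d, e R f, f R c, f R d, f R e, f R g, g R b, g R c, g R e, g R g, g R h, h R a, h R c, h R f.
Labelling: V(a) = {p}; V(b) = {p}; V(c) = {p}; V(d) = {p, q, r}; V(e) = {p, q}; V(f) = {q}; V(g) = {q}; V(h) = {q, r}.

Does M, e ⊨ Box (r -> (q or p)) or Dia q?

At e: Box (r -> (q or p)) is true, Dia q is true, so Box (r -> (q or p)) or Dia q is true.
  At e: Box (r -> (q or p)) requires r -> (q or p) at every successor {d, f}.
    At d: r -> (q or p) is true.
    At f: r -> (q or p) is true.
  So Box (r -> (q or p)) is true at e.
  At e: Dia q requires q at some successor in {d, f}.
    q holds at d, so Dia q is true at e.

Yes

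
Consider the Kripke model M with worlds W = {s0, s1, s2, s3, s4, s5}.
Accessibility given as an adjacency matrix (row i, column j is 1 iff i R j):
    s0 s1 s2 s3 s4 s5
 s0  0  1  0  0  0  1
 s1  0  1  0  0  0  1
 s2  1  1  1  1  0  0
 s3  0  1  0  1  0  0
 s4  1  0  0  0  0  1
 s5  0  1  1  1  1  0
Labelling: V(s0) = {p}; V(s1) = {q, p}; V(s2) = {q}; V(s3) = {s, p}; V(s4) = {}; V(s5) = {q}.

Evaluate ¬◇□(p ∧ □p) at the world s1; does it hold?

Yes

At s1: ◇□(p ∧ □p) is false, so ¬◇□(p ∧ □p) is true.
  At s1: ◇□(p ∧ □p) requires □(p ∧ □p) at some successor in {s1, s5}.
    At s1: □(p ∧ □p) is false.
    At s5: □(p ∧ □p) is false.
  So ◇□(p ∧ □p) is false at s1.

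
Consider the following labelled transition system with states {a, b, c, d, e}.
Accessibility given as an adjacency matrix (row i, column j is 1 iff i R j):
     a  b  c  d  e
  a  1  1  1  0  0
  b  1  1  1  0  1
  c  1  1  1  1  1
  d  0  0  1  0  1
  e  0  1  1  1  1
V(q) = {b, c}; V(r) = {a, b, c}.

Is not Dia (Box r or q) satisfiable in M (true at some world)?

No

Let φ = not Dia (Box r or q). Evaluate φ at each world:
  a (successors {a, b, c}): φ is false.
  b (successors {a, b, c, e}): φ is false.
  c (successors {a, b, c, d, e}): φ is false.
  d (successors {c, e}): φ is false.
  e (successors {b, c, d, e}): φ is false.
For instance, at e:
  At e: Dia (Box r or q) is true, so not Dia (Box r or q) is false.
    At e: Dia (Box r or q) requires Box r or q at some successor in {b, c, d, e}.
      Box r or q holds at b, so Dia (Box r or q) is true at e.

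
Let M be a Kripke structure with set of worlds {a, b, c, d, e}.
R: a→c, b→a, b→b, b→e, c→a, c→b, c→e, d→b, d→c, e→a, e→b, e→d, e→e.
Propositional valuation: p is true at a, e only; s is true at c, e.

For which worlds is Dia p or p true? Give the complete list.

Recall that Dia ψ holds at a world iff ψ holds at some accessible world.
Let φ = Dia p or p. Evaluate φ at each world:
  a (successors {c}): φ is true.
  b (successors {a, b, e}): φ is true.
  c (successors {a, b, e}): φ is true.
  d (successors {b, c}): φ is false.
  e (successors {a, b, d, e}): φ is true.
For instance, at d:
  At d: Dia p is false, p is false, so Dia p or p is false.
    At d: Dia p requires p at some successor in {b, c}.
      At b: p is false.
      At c: p is false.
    So Dia p is false at d.
Satisfying worlds: {a, b, c, e}

a, b, c, e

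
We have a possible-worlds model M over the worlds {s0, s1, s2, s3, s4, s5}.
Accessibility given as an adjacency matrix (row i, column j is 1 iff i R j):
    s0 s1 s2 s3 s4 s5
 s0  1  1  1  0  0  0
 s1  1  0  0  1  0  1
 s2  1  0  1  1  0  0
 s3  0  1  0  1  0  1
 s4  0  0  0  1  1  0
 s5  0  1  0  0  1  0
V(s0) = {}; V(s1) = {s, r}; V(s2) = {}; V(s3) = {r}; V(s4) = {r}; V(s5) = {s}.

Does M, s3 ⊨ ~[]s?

At s3: []s is false, so ~[]s is true.
  At s3: []s requires s at every successor {s1, s3, s5}.
    s fails at s3, so []s is false at s3.

Yes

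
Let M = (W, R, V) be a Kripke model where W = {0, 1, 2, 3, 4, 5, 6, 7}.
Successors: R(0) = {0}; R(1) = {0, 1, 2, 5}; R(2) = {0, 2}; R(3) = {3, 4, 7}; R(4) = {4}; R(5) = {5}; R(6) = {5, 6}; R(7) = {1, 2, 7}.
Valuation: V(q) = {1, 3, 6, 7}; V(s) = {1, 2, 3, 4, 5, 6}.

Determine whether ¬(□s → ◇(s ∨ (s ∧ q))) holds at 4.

No

At 4: □s → ◇(s ∨ (s ∧ q)) is true, so ¬(□s → ◇(s ∨ (s ∧ q))) is false.
  At 4: □s is true, ◇(s ∨ (s ∧ q)) is true, so □s → ◇(s ∨ (s ∧ q)) is true.
    At 4: □s requires s at every successor {4}.
      At 4: s is true.
    So □s is true at 4.
    At 4: ◇(s ∨ (s ∧ q)) requires s ∨ (s ∧ q) at some successor in {4}.
      s ∨ (s ∧ q) holds at 4, so ◇(s ∨ (s ∧ q)) is true at 4.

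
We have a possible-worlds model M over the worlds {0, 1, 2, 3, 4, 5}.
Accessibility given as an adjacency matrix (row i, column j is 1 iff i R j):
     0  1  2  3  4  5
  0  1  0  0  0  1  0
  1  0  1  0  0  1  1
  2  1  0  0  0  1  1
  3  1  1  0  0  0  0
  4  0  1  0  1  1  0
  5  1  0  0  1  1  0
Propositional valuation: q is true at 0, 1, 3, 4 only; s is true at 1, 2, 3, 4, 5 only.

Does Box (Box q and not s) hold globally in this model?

Recall that Box ψ holds at a world iff ψ holds at every accessible world, and Dia ψ holds iff ψ holds at some accessible world.
Let φ = Box (Box q and not s). Evaluate φ at each world:
  0 (successors {0, 4}): φ is false.
  1 (successors {1, 4, 5}): φ is false.
  2 (successors {0, 4, 5}): φ is false.
  3 (successors {0, 1}): φ is false.
  4 (successors {1, 3, 4}): φ is false.
  5 (successors {0, 3, 4}): φ is false.
Detail at 0 (counterexample):
  At 0: Box (Box q and not s) requires Box q and not s at every successor {0, 4}.
    Box q and not s fails at 4, so Box (Box q and not s) is false at 0.
      At 4: Box q is true, not s is false, so Box q and not s is false.

No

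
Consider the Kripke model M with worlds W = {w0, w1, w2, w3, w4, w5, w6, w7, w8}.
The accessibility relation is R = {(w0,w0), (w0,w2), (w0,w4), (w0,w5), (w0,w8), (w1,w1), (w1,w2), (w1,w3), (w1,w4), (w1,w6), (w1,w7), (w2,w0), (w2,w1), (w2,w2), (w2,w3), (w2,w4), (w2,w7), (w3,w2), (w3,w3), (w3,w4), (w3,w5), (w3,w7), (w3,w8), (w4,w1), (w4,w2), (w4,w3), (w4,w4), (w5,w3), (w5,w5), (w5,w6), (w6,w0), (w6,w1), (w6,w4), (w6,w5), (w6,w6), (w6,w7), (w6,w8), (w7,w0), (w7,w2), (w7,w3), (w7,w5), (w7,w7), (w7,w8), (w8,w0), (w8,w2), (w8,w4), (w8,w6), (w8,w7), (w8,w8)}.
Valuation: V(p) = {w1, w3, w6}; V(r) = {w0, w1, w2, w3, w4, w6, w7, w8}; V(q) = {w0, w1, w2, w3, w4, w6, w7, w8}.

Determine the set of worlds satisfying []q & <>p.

w1, w2, w4, w8

Recall that []ψ holds at a world iff ψ holds at every accessible world, and <>ψ holds iff ψ holds at some accessible world.
Let φ = []q & <>p. Evaluate φ at each world:
  w0 (successors {w0, w2, w4, w5, w8}): φ is false.
  w1 (successors {w1, w2, w3, w4, w6, w7}): φ is true.
  w2 (successors {w0, w1, w2, w3, w4, w7}): φ is true.
  w3 (successors {w2, w3, w4, w5, w7, w8}): φ is false.
  w4 (successors {w1, w2, w3, w4}): φ is true.
  w5 (successors {w3, w5, w6}): φ is false.
  w6 (successors {w0, w1, w4, w5, w6, w7, w8}): φ is false.
  w7 (successors {w0, w2, w3, w5, w7, w8}): φ is false.
  w8 (successors {w0, w2, w4, w6, w7, w8}): φ is true.
For instance, at w4:
  At w4: []q is true, <>p is true, so []q & <>p is true.
    At w4: []q requires q at every successor {w1, w2, w3, w4}.
      At w1: q is true.
      At w2: q is true.
      At w3: q is true.
      At w4: q is true.
    So []q is true at w4.
    At w4: <>p requires p at some successor in {w1, w2, w3, w4}.
      p holds at w1, so <>p is true at w4.
Satisfying worlds: {w1, w2, w4, w8}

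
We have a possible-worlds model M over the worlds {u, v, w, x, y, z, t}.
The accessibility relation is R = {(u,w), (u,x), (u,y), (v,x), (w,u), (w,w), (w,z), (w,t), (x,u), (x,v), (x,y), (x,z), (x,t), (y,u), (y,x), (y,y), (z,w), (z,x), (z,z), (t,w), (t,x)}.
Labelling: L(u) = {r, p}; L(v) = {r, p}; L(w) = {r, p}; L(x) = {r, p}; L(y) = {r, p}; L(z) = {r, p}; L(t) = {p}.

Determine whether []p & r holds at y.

At y: []p is true, r is true, so []p & r is true.
  At y: []p requires p at every successor {u, x, y}.
    At u: p is true.
    At x: p is true.
    At y: p is true.
  So []p is true at y.

Yes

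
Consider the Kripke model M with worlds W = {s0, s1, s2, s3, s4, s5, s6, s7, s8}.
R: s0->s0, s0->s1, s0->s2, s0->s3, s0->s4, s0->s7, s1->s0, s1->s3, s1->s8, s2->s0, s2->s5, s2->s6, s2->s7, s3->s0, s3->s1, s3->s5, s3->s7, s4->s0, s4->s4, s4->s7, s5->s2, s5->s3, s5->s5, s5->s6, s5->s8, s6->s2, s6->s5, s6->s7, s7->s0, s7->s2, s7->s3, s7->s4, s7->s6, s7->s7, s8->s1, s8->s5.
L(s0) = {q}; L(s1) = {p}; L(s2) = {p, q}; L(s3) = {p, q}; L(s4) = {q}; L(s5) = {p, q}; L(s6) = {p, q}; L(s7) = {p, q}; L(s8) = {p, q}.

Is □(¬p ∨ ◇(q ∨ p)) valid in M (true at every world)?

Recall that □ψ holds at a world iff ψ holds at every accessible world, and ◇ψ holds iff ψ holds at some accessible world.
Let φ = □(¬p ∨ ◇(q ∨ p)). Evaluate φ at each world:
  s0 (successors {s0, s1, s2, s3, s4, s7}): φ is true.
  s1 (successors {s0, s3, s8}): φ is true.
  s2 (successors {s0, s5, s6, s7}): φ is true.
  s3 (successors {s0, s1, s5, s7}): φ is true.
  s4 (successors {s0, s4, s7}): φ is true.
  s5 (successors {s2, s3, s5, s6, s8}): φ is true.
  s6 (successors {s2, s5, s7}): φ is true.
  s7 (successors {s0, s2, s3, s4, s6, s7}): φ is true.
  s8 (successors {s1, s5}): φ is true.
For instance, at s6:
  At s6: □(¬p ∨ ◇(q ∨ p)) requires ¬p ∨ ◇(q ∨ p) at every successor {s2, s5, s7}.
      At s2: ¬p is false, ◇(q ∨ p) is true, so ¬p ∨ ◇(q ∨ p) is true.
      At s5: ¬p is false, ◇(q ∨ p) is true, so ¬p ∨ ◇(q ∨ p) is true.
      At s7: ¬p is false, ◇(q ∨ p) is true, so ¬p ∨ ◇(q ∨ p) is true.
  So □(¬p ∨ ◇(q ∨ p)) is true at s6.

Yes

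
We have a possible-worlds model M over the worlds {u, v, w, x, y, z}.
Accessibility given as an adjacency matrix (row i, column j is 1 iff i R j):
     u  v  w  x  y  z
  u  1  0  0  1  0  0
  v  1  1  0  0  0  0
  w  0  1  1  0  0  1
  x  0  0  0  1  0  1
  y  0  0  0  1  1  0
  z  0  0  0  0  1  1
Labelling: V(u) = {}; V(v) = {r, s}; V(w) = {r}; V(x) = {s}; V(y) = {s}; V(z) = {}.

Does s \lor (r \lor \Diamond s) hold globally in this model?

Yes

Let φ = s \lor (r \lor \Diamond s). Evaluate φ at each world:
  u (successors {u, x}): φ is true.
  v (successors {u, v}): φ is true.
  w (successors {v, w, z}): φ is true.
  x (successors {x, z}): φ is true.
  y (successors {x, y}): φ is true.
  z (successors {y, z}): φ is true.
For instance, at w:
  At w: s is false, r \lor \Diamond s is true, so s \lor (r \lor \Diamond s) is true.
    At w: r is true, \Diamond s is true, so r \lor \Diamond s is true.
      At w: \Diamond s requires s at some successor in {v, w, z}.
        s holds at v, so \Diamond s is true at w.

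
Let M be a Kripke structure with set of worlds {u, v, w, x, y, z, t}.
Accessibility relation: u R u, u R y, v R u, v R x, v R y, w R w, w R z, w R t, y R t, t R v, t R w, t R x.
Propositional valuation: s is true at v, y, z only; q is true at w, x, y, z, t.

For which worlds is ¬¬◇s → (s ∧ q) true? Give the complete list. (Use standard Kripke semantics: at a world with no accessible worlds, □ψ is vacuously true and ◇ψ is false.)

x, y, z

Let φ = ¬¬◇s → (s ∧ q). Evaluate φ at each world:
  u (successors {u, y}): φ is false.
  v (successors {u, x, y}): φ is false.
  w (successors {w, z, t}): φ is false.
  x (successors ∅): φ is true.
  y (successors {t}): φ is true.
  z (successors ∅): φ is true.
  t (successors {v, w, x}): φ is false.
For instance, at v:
  At v: ¬¬◇s is true, s ∧ q is false, so ¬¬◇s → (s ∧ q) is false.
    At v: ¬◇s is false, so ¬¬◇s is true.
      At v: ◇s is true, so ¬◇s is false.
Satisfying worlds: {x, y, z}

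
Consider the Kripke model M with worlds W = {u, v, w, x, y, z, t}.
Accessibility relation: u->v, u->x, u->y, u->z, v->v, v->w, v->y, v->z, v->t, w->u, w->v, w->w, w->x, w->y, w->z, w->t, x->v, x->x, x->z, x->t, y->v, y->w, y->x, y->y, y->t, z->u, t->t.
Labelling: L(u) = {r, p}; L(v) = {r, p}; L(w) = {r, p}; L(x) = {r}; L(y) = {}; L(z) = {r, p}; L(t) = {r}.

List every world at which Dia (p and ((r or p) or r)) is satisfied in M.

u, v, w, x, y, z

Let φ = Dia (p and ((r or p) or r)). Evaluate φ at each world:
  u (successors {v, x, y, z}): φ is true.
  v (successors {v, w, y, z, t}): φ is true.
  w (successors {u, v, w, x, y, z, t}): φ is true.
  x (successors {v, x, z, t}): φ is true.
  y (successors {v, w, x, y, t}): φ is true.
  z (successors {u}): φ is true.
  t (successors {t}): φ is false.
For instance, at t:
  At t: Dia (p and ((r or p) or r)) requires p and ((r or p) or r) at some successor in {t}.
    At t: p and ((r or p) or r) is false.
  So Dia (p and ((r or p) or r)) is false at t.
Satisfying worlds: {u, v, w, x, y, z}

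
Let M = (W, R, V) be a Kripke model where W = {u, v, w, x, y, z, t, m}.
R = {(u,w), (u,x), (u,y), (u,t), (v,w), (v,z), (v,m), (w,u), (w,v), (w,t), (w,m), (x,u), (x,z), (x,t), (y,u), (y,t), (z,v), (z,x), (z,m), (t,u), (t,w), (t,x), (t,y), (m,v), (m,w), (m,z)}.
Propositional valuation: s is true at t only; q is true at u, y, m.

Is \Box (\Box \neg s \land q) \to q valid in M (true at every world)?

Yes

Recall that \Box ψ holds at a world iff ψ holds at every accessible world, and \Diamond ψ holds iff ψ holds at some accessible world.
Let φ = \Box (\Box \neg s \land q) \to q. Evaluate φ at each world:
  u (successors {w, x, y, t}): φ is true.
  v (successors {w, z, m}): φ is true.
  w (successors {u, v, t, m}): φ is true.
  x (successors {u, z, t}): φ is true.
  y (successors {u, t}): φ is true.
  z (successors {v, x, m}): φ is true.
  t (successors {u, w, x, y}): φ is true.
  m (successors {v, w, z}): φ is true.
For instance, at t:
  At t: \Box (\Box \neg s \land q) is false, q is false, so \Box (\Box \neg s \land q) \to q is true.
    At t: \Box (\Box \neg s \land q) requires \Box \neg s \land q at every successor {u, w, x, y}.
      \Box \neg s \land q fails at u, so \Box (\Box \neg s \land q) is false at t.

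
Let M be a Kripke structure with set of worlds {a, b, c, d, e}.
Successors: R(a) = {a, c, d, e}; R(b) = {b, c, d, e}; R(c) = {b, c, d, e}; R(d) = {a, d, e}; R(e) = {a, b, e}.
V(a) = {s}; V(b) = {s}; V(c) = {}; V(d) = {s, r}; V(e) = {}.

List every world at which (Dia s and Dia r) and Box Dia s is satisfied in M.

a, b, c, d

Recall that Box ψ holds at a world iff ψ holds at every accessible world, and Dia ψ holds iff ψ holds at some accessible world.
Let φ = (Dia s and Dia r) and Box Dia s. Evaluate φ at each world:
  a (successors {a, c, d, e}): φ is true.
  b (successors {b, c, d, e}): φ is true.
  c (successors {b, c, d, e}): φ is true.
  d (successors {a, d, e}): φ is true.
  e (successors {a, b, e}): φ is false.
For instance, at b:
  At b: Dia s and Dia r is true, Box Dia s is true, so (Dia s and Dia r) and Box Dia s is true.
    At b: Dia s is true, Dia r is true, so Dia s and Dia r is true.
      At b: Dia s requires s at some successor in {b, c, d, e}.
        s holds at b, so Dia s is true at b.
      At b: Dia r requires r at some successor in {b, c, d, e}.
        r holds at d, so Dia r is true at b.
    At b: Box Dia s requires Dia s at every successor {b, c, d, e}.
      At b: Dia s is true.
      At c: Dia s is true.
      At d: Dia s is true.
      At e: Dia s is true.
    So Box Dia s is true at b.
Satisfying worlds: {a, b, c, d}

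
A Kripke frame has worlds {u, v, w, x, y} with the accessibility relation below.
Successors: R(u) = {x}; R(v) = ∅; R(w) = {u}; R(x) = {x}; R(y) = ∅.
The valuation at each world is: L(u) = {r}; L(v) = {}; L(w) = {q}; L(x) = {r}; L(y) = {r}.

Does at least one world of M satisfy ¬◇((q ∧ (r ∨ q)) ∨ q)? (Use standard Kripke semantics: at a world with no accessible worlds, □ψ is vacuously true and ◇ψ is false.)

Recall that ◇ψ holds at a world iff ψ holds at some accessible world.
Let φ = ¬◇((q ∧ (r ∨ q)) ∨ q). Evaluate φ at each world:
  u (successors {x}): φ is true.
  v (successors ∅): φ is true.
  w (successors {u}): φ is true.
  x (successors {x}): φ is true.
  y (successors ∅): φ is true.
Detail at u (witness):
  At u: ◇((q ∧ (r ∨ q)) ∨ q) is false, so ¬◇((q ∧ (r ∨ q)) ∨ q) is true.
    At u: ◇((q ∧ (r ∨ q)) ∨ q) requires (q ∧ (r ∨ q)) ∨ q at some successor in {x}.
      At x: (q ∧ (r ∨ q)) ∨ q is false.
    So ◇((q ∧ (r ∨ q)) ∨ q) is false at u.

Yes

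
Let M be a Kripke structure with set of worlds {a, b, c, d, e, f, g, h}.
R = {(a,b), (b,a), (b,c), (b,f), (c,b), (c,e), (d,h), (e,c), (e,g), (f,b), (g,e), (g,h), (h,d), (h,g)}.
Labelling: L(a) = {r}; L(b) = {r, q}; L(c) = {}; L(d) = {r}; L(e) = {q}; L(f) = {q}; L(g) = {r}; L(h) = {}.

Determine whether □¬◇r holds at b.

Recall that □ψ holds at a world iff ψ holds at every accessible world, and ◇ψ holds iff ψ holds at some accessible world.
At b: □¬◇r requires ¬◇r at every successor {a, c, f}.
  ¬◇r fails at a, so □¬◇r is false at b.
    At a: ◇r is true, so ¬◇r is false.
      At a: ◇r requires r at some successor in {b}.
        r holds at b, so ◇r is true at a.

No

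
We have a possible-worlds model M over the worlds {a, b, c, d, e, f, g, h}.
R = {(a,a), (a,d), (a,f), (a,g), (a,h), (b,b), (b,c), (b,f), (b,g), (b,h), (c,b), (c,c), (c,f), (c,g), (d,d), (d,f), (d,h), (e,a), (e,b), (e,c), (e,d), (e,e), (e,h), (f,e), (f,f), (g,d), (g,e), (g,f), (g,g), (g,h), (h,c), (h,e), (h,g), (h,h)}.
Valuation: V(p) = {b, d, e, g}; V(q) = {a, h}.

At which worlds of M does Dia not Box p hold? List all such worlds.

a, b, c, d, e, f, g, h

Let φ = Dia not Box p. Evaluate φ at each world:
  a (successors {a, d, f, g, h}): φ is true.
  b (successors {b, c, f, g, h}): φ is true.
  c (successors {b, c, f, g}): φ is true.
  d (successors {d, f, h}): φ is true.
  e (successors {a, b, c, d, e, h}): φ is true.
  f (successors {e, f}): φ is true.
  g (successors {d, e, f, g, h}): φ is true.
  h (successors {c, e, g, h}): φ is true.
For instance, at g:
  At g: Dia not Box p requires not Box p at some successor in {d, e, f, g, h}.
    not Box p holds at d, so Dia not Box p is true at g.
      At d: Box p is false, so not Box p is true.
Satisfying worlds: {a, b, c, d, e, f, g, h}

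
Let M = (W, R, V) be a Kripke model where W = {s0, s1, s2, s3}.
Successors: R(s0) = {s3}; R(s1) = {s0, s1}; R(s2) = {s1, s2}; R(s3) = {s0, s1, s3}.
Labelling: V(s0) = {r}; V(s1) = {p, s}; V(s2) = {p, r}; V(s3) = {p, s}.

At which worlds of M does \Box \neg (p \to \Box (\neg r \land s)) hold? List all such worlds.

s0, s2

Recall that \Box ψ holds at a world iff ψ holds at every accessible world, and \Diamond ψ holds iff ψ holds at some accessible world.
Let φ = \Box \neg (p \to \Box (\neg r \land s)). Evaluate φ at each world:
  s0 (successors {s3}): φ is true.
  s1 (successors {s0, s1}): φ is false.
  s2 (successors {s1, s2}): φ is true.
  s3 (successors {s0, s1, s3}): φ is false.
For instance, at s0:
  At s0: \Box \neg (p \to \Box (\neg r \land s)) requires \neg (p \to \Box (\neg r \land s)) at every successor {s3}.
      At s3: p \to \Box (\neg r \land s) is false, so \neg (p \to \Box (\neg r \land s)) is true.
  So \Box \neg (p \to \Box (\neg r \land s)) is true at s0.
Satisfying worlds: {s0, s2}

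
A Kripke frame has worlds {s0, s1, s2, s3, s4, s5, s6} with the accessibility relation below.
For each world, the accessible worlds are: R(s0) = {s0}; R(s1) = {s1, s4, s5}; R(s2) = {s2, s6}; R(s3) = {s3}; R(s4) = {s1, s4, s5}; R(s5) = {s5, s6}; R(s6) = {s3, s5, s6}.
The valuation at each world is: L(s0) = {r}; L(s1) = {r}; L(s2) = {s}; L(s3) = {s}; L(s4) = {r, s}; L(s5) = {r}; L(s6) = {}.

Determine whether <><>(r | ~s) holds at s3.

At s3: <><>(r | ~s) requires <>(r | ~s) at some successor in {s3}.
  At s3: <>(r | ~s) is false.
So <><>(r | ~s) is false at s3.

No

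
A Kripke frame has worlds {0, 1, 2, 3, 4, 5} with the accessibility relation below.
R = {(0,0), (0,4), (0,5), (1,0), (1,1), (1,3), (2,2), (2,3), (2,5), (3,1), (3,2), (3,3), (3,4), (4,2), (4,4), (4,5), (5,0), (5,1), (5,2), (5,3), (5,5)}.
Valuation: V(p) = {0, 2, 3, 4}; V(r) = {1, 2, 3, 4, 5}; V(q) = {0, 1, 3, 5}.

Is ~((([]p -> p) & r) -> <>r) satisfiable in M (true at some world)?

No

Recall that []ψ holds at a world iff ψ holds at every accessible world, and <>ψ holds iff ψ holds at some accessible world.
Let φ = ~((([]p -> p) & r) -> <>r). Evaluate φ at each world:
  0 (successors {0, 4, 5}): φ is false.
  1 (successors {0, 1, 3}): φ is false.
  2 (successors {2, 3, 5}): φ is false.
  3 (successors {1, 2, 3, 4}): φ is false.
  4 (successors {2, 4, 5}): φ is false.
  5 (successors {0, 1, 2, 3, 5}): φ is false.
For instance, at 1:
  At 1: (([]p -> p) & r) -> <>r is true, so ~((([]p -> p) & r) -> <>r) is false.
    At 1: ([]p -> p) & r is true, <>r is true, so (([]p -> p) & r) -> <>r is true.
      At 1: []p -> p is true, r is true, so ([]p -> p) & r is true.
      At 1: <>r requires r at some successor in {0, 1, 3}.
        r holds at 1, so <>r is true at 1.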